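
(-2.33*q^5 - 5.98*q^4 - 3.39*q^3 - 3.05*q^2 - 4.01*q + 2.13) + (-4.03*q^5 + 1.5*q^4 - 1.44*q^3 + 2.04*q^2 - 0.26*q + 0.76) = -6.36*q^5 - 4.48*q^4 - 4.83*q^3 - 1.01*q^2 - 4.27*q + 2.89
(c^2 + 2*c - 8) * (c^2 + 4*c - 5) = c^4 + 6*c^3 - 5*c^2 - 42*c + 40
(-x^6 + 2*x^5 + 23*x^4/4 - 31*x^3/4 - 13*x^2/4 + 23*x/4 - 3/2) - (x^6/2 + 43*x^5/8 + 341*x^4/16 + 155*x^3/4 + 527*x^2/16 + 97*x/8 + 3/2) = -3*x^6/2 - 27*x^5/8 - 249*x^4/16 - 93*x^3/2 - 579*x^2/16 - 51*x/8 - 3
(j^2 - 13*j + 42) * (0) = 0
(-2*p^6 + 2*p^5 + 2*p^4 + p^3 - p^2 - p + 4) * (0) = 0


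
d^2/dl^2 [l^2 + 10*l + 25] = 2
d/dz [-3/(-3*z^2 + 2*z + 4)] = 6*(1 - 3*z)/(-3*z^2 + 2*z + 4)^2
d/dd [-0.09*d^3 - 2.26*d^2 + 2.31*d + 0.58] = -0.27*d^2 - 4.52*d + 2.31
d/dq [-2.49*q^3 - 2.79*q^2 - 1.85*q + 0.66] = -7.47*q^2 - 5.58*q - 1.85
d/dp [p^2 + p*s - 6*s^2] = 2*p + s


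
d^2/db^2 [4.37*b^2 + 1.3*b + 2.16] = 8.74000000000000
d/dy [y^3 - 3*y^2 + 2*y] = 3*y^2 - 6*y + 2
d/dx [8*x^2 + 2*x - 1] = 16*x + 2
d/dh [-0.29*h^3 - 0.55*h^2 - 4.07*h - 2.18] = -0.87*h^2 - 1.1*h - 4.07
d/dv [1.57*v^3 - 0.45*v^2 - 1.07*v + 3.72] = 4.71*v^2 - 0.9*v - 1.07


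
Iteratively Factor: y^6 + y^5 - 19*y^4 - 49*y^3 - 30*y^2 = (y + 2)*(y^5 - y^4 - 17*y^3 - 15*y^2) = y*(y + 2)*(y^4 - y^3 - 17*y^2 - 15*y) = y^2*(y + 2)*(y^3 - y^2 - 17*y - 15) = y^2*(y + 2)*(y + 3)*(y^2 - 4*y - 5) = y^2*(y + 1)*(y + 2)*(y + 3)*(y - 5)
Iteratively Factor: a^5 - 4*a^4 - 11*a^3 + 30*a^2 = (a)*(a^4 - 4*a^3 - 11*a^2 + 30*a) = a*(a - 2)*(a^3 - 2*a^2 - 15*a) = a^2*(a - 2)*(a^2 - 2*a - 15) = a^2*(a - 2)*(a + 3)*(a - 5)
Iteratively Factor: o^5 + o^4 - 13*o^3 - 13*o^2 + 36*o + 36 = (o + 1)*(o^4 - 13*o^2 + 36) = (o + 1)*(o + 3)*(o^3 - 3*o^2 - 4*o + 12) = (o + 1)*(o + 2)*(o + 3)*(o^2 - 5*o + 6) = (o - 3)*(o + 1)*(o + 2)*(o + 3)*(o - 2)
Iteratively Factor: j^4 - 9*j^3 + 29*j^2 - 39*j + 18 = (j - 1)*(j^3 - 8*j^2 + 21*j - 18) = (j - 3)*(j - 1)*(j^2 - 5*j + 6) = (j - 3)^2*(j - 1)*(j - 2)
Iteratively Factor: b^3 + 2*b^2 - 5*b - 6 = (b - 2)*(b^2 + 4*b + 3) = (b - 2)*(b + 3)*(b + 1)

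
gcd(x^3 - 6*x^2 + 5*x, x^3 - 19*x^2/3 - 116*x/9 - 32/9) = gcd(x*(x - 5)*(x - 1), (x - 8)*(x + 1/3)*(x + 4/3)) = 1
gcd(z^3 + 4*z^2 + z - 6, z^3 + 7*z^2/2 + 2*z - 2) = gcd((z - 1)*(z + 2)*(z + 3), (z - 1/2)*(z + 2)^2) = z + 2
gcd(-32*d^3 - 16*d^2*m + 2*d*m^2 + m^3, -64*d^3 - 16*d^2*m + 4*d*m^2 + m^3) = 16*d^2 - m^2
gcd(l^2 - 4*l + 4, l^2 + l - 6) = l - 2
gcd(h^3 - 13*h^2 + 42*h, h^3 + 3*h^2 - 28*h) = h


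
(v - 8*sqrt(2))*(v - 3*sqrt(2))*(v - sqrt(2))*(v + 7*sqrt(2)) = v^4 - 5*sqrt(2)*v^3 - 98*v^2 + 442*sqrt(2)*v - 672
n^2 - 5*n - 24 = (n - 8)*(n + 3)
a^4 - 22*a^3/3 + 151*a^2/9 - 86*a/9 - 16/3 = (a - 3)*(a - 8/3)*(a - 2)*(a + 1/3)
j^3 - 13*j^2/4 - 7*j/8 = j*(j - 7/2)*(j + 1/4)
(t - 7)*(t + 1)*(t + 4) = t^3 - 2*t^2 - 31*t - 28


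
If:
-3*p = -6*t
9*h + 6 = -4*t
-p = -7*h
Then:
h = -6/23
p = -42/23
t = -21/23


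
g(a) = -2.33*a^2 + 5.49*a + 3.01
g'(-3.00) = 19.47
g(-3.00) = -34.43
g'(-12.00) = 61.41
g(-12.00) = -398.39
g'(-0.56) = 8.10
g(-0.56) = -0.80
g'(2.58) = -6.53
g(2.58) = 1.66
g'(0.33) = 3.95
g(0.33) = 4.57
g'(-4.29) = 25.48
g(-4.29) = -63.42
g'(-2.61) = 17.65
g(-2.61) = -27.19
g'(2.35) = -5.46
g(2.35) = 3.04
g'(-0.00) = 5.49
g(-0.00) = 3.01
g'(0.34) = 3.91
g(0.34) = 4.61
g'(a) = 5.49 - 4.66*a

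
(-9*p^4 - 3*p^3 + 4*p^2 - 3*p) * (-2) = 18*p^4 + 6*p^3 - 8*p^2 + 6*p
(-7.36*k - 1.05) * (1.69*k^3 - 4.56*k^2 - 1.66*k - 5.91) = -12.4384*k^4 + 31.7871*k^3 + 17.0056*k^2 + 45.2406*k + 6.2055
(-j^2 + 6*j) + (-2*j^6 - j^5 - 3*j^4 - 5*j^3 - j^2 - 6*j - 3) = -2*j^6 - j^5 - 3*j^4 - 5*j^3 - 2*j^2 - 3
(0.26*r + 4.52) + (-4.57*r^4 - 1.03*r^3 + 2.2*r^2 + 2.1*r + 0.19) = -4.57*r^4 - 1.03*r^3 + 2.2*r^2 + 2.36*r + 4.71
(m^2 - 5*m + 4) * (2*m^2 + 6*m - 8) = 2*m^4 - 4*m^3 - 30*m^2 + 64*m - 32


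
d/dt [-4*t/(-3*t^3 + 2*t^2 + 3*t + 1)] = 4*(-6*t^3 + 2*t^2 - 1)/(9*t^6 - 12*t^5 - 14*t^4 + 6*t^3 + 13*t^2 + 6*t + 1)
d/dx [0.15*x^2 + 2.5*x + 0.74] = 0.3*x + 2.5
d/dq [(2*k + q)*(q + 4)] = 2*k + 2*q + 4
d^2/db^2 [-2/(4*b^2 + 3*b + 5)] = 4*(16*b^2 + 12*b - (8*b + 3)^2 + 20)/(4*b^2 + 3*b + 5)^3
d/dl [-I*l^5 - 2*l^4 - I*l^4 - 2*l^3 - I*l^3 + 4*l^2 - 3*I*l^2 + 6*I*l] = -5*I*l^4 - 4*l^3*(2 + I) - 3*l^2*(2 + I) + 2*l*(4 - 3*I) + 6*I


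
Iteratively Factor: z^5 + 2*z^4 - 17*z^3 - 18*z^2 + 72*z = (z)*(z^4 + 2*z^3 - 17*z^2 - 18*z + 72) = z*(z - 3)*(z^3 + 5*z^2 - 2*z - 24) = z*(z - 3)*(z + 4)*(z^2 + z - 6) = z*(z - 3)*(z + 3)*(z + 4)*(z - 2)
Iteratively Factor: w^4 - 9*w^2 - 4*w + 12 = (w - 1)*(w^3 + w^2 - 8*w - 12) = (w - 3)*(w - 1)*(w^2 + 4*w + 4) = (w - 3)*(w - 1)*(w + 2)*(w + 2)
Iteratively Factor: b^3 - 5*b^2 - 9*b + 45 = (b - 5)*(b^2 - 9) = (b - 5)*(b + 3)*(b - 3)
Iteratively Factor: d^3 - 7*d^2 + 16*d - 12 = (d - 3)*(d^2 - 4*d + 4) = (d - 3)*(d - 2)*(d - 2)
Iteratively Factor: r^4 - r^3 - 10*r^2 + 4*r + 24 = (r - 3)*(r^3 + 2*r^2 - 4*r - 8) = (r - 3)*(r + 2)*(r^2 - 4) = (r - 3)*(r - 2)*(r + 2)*(r + 2)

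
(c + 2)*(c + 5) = c^2 + 7*c + 10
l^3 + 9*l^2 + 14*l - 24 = (l - 1)*(l + 4)*(l + 6)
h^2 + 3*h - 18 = (h - 3)*(h + 6)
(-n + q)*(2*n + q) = -2*n^2 + n*q + q^2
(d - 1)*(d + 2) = d^2 + d - 2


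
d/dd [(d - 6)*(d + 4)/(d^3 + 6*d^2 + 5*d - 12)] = (-d^2 + 12*d + 9)/(d^4 + 4*d^3 - 2*d^2 - 12*d + 9)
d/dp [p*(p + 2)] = 2*p + 2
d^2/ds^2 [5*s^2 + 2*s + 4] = 10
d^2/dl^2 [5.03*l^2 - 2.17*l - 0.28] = 10.0600000000000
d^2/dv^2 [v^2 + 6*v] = 2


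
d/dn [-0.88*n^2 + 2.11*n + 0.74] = 2.11 - 1.76*n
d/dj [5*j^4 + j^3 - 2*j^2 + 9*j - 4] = 20*j^3 + 3*j^2 - 4*j + 9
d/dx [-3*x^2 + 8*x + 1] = 8 - 6*x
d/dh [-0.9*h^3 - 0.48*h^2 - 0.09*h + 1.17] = -2.7*h^2 - 0.96*h - 0.09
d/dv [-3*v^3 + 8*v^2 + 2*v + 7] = -9*v^2 + 16*v + 2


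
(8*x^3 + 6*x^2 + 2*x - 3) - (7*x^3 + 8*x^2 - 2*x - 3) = x^3 - 2*x^2 + 4*x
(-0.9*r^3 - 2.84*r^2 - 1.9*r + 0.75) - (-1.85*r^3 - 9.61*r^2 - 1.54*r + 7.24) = 0.95*r^3 + 6.77*r^2 - 0.36*r - 6.49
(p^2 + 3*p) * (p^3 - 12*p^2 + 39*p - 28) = p^5 - 9*p^4 + 3*p^3 + 89*p^2 - 84*p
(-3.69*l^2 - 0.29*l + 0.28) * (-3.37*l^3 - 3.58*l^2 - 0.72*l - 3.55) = 12.4353*l^5 + 14.1875*l^4 + 2.7514*l^3 + 12.3059*l^2 + 0.8279*l - 0.994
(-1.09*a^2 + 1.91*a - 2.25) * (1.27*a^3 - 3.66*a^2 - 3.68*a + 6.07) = -1.3843*a^5 + 6.4151*a^4 - 5.8369*a^3 - 5.4101*a^2 + 19.8737*a - 13.6575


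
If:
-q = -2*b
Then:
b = q/2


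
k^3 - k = k*(k - 1)*(k + 1)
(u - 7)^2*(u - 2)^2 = u^4 - 18*u^3 + 109*u^2 - 252*u + 196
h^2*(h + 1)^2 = h^4 + 2*h^3 + h^2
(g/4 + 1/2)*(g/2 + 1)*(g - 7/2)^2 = g^4/8 - 3*g^3/8 - 47*g^2/32 + 21*g/8 + 49/8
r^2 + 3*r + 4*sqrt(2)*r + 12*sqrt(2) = (r + 3)*(r + 4*sqrt(2))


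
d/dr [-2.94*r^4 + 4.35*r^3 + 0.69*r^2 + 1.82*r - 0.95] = -11.76*r^3 + 13.05*r^2 + 1.38*r + 1.82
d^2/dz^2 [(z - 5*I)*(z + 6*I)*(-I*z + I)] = 2*I*(-3*z + 1 - I)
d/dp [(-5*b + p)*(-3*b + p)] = -8*b + 2*p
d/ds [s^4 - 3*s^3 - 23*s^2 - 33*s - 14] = 4*s^3 - 9*s^2 - 46*s - 33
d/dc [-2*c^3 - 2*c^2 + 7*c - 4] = -6*c^2 - 4*c + 7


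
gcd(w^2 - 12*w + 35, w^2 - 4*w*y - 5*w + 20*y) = w - 5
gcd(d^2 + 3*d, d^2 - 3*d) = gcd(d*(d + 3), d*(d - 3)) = d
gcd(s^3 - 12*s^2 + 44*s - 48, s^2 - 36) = s - 6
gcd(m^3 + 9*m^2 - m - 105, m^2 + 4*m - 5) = m + 5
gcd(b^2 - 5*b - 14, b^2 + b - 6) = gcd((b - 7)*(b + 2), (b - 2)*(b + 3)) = 1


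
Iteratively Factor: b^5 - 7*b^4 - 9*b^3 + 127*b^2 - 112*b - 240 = (b - 3)*(b^4 - 4*b^3 - 21*b^2 + 64*b + 80) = (b - 3)*(b + 4)*(b^3 - 8*b^2 + 11*b + 20) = (b - 3)*(b + 1)*(b + 4)*(b^2 - 9*b + 20) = (b - 4)*(b - 3)*(b + 1)*(b + 4)*(b - 5)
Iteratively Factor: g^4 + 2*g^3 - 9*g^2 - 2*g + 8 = (g - 1)*(g^3 + 3*g^2 - 6*g - 8) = (g - 1)*(g + 4)*(g^2 - g - 2) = (g - 1)*(g + 1)*(g + 4)*(g - 2)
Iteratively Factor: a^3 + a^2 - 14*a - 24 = (a + 3)*(a^2 - 2*a - 8) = (a - 4)*(a + 3)*(a + 2)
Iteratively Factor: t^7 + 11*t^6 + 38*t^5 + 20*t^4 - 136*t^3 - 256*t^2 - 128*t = (t)*(t^6 + 11*t^5 + 38*t^4 + 20*t^3 - 136*t^2 - 256*t - 128) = t*(t + 2)*(t^5 + 9*t^4 + 20*t^3 - 20*t^2 - 96*t - 64) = t*(t + 2)*(t + 4)*(t^4 + 5*t^3 - 20*t - 16) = t*(t + 2)^2*(t + 4)*(t^3 + 3*t^2 - 6*t - 8) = t*(t - 2)*(t + 2)^2*(t + 4)*(t^2 + 5*t + 4) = t*(t - 2)*(t + 2)^2*(t + 4)^2*(t + 1)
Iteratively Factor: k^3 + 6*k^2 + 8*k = (k + 4)*(k^2 + 2*k) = (k + 2)*(k + 4)*(k)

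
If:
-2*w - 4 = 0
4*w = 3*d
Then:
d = -8/3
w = -2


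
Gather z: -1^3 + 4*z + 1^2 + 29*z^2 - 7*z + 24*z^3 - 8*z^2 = 24*z^3 + 21*z^2 - 3*z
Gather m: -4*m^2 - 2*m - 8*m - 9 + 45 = -4*m^2 - 10*m + 36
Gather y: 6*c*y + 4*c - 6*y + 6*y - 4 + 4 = 6*c*y + 4*c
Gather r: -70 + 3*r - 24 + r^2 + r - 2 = r^2 + 4*r - 96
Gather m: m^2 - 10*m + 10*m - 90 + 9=m^2 - 81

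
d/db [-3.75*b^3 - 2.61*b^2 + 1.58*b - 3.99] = -11.25*b^2 - 5.22*b + 1.58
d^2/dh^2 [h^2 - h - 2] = 2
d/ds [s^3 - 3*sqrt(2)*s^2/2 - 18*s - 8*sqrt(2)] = 3*s^2 - 3*sqrt(2)*s - 18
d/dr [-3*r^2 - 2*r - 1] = -6*r - 2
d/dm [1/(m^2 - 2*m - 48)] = 2*(1 - m)/(-m^2 + 2*m + 48)^2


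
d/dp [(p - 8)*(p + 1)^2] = 3*(p - 5)*(p + 1)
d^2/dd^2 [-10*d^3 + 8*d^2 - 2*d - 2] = 16 - 60*d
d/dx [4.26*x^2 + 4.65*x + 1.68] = 8.52*x + 4.65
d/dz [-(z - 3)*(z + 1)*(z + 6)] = -3*z^2 - 8*z + 15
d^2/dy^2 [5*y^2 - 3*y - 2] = 10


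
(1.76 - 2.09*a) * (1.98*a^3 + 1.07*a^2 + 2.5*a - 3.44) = -4.1382*a^4 + 1.2485*a^3 - 3.3418*a^2 + 11.5896*a - 6.0544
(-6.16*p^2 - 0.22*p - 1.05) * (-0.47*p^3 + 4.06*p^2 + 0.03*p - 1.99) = 2.8952*p^5 - 24.9062*p^4 - 0.5845*p^3 + 7.9888*p^2 + 0.4063*p + 2.0895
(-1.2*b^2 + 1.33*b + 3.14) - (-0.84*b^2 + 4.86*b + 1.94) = -0.36*b^2 - 3.53*b + 1.2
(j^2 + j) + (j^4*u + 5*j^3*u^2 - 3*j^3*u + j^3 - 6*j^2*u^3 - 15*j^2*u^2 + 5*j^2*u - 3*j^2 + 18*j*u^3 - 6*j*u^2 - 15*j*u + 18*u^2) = j^4*u + 5*j^3*u^2 - 3*j^3*u + j^3 - 6*j^2*u^3 - 15*j^2*u^2 + 5*j^2*u - 2*j^2 + 18*j*u^3 - 6*j*u^2 - 15*j*u + j + 18*u^2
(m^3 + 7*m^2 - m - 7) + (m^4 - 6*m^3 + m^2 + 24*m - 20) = m^4 - 5*m^3 + 8*m^2 + 23*m - 27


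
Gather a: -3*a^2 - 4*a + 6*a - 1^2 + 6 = -3*a^2 + 2*a + 5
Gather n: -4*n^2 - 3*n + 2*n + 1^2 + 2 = -4*n^2 - n + 3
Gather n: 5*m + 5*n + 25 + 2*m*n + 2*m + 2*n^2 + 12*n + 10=7*m + 2*n^2 + n*(2*m + 17) + 35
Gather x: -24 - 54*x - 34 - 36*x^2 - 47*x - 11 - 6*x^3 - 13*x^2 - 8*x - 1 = -6*x^3 - 49*x^2 - 109*x - 70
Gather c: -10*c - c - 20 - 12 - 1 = -11*c - 33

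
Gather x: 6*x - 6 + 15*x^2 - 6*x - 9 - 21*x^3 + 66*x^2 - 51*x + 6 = -21*x^3 + 81*x^2 - 51*x - 9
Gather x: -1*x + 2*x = x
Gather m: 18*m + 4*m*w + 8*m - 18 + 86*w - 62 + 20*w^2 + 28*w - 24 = m*(4*w + 26) + 20*w^2 + 114*w - 104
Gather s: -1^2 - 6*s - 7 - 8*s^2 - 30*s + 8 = -8*s^2 - 36*s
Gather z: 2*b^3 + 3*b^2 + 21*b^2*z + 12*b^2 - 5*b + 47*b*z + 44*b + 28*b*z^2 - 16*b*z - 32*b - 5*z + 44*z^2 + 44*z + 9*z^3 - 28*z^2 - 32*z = 2*b^3 + 15*b^2 + 7*b + 9*z^3 + z^2*(28*b + 16) + z*(21*b^2 + 31*b + 7)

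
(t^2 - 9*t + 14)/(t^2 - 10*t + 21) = (t - 2)/(t - 3)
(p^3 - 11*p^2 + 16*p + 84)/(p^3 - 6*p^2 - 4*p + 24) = (p - 7)/(p - 2)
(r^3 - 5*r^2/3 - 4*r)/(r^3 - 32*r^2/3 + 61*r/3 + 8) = r*(3*r + 4)/(3*r^2 - 23*r - 8)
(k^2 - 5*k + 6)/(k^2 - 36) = (k^2 - 5*k + 6)/(k^2 - 36)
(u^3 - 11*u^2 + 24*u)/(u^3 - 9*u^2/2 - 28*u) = 2*(u - 3)/(2*u + 7)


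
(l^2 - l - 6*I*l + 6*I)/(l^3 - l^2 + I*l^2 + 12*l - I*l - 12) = (l - 6*I)/(l^2 + I*l + 12)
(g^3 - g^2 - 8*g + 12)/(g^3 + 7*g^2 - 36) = (g - 2)/(g + 6)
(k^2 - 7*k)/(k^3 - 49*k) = 1/(k + 7)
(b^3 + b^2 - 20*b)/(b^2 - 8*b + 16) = b*(b + 5)/(b - 4)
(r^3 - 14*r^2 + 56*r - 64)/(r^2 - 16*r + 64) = (r^2 - 6*r + 8)/(r - 8)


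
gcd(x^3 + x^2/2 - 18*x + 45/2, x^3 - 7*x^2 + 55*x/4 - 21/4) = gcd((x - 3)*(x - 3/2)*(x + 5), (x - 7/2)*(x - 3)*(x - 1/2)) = x - 3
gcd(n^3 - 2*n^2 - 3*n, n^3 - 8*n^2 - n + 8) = n + 1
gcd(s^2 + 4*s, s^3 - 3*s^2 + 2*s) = s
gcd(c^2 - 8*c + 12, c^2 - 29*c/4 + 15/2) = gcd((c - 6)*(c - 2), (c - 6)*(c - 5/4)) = c - 6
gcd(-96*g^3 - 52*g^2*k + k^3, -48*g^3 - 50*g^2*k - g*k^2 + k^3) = 48*g^2 + 2*g*k - k^2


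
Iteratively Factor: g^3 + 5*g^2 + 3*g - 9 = (g + 3)*(g^2 + 2*g - 3) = (g - 1)*(g + 3)*(g + 3)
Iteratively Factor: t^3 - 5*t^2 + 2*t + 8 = (t - 2)*(t^2 - 3*t - 4) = (t - 2)*(t + 1)*(t - 4)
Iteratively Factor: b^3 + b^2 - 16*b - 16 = (b + 1)*(b^2 - 16) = (b - 4)*(b + 1)*(b + 4)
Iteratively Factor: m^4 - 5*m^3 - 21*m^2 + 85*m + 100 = (m + 4)*(m^3 - 9*m^2 + 15*m + 25) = (m - 5)*(m + 4)*(m^2 - 4*m - 5) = (m - 5)*(m + 1)*(m + 4)*(m - 5)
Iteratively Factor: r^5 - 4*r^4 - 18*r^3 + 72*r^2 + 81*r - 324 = (r - 4)*(r^4 - 18*r^2 + 81) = (r - 4)*(r + 3)*(r^3 - 3*r^2 - 9*r + 27) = (r - 4)*(r - 3)*(r + 3)*(r^2 - 9) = (r - 4)*(r - 3)*(r + 3)^2*(r - 3)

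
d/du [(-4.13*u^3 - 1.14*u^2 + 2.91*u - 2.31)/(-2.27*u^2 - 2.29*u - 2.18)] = (9.3751*u^4 + 18.9154*u^3 + 36.2265*u^2 - 5.517*u - 11.6337)/(5.1529*u^4 + 10.3966*u^3 + 15.1413*u^2 + 9.9844*u + 4.7524)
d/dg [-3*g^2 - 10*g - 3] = -6*g - 10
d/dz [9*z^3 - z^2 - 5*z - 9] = 27*z^2 - 2*z - 5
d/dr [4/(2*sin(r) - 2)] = -2*cos(r)/(sin(r) - 1)^2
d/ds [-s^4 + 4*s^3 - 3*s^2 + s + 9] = -4*s^3 + 12*s^2 - 6*s + 1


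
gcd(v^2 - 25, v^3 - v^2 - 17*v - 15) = v - 5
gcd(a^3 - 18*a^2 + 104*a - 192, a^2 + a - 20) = a - 4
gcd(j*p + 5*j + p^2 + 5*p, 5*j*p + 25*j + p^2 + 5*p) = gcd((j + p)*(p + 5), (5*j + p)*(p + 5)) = p + 5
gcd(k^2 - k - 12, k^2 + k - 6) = k + 3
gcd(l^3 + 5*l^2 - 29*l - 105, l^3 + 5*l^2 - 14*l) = l + 7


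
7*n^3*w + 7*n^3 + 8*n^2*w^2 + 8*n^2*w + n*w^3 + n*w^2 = (n + w)*(7*n + w)*(n*w + n)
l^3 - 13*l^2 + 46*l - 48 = (l - 8)*(l - 3)*(l - 2)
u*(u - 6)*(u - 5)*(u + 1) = u^4 - 10*u^3 + 19*u^2 + 30*u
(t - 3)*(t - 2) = t^2 - 5*t + 6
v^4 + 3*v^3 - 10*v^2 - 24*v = v*(v - 3)*(v + 2)*(v + 4)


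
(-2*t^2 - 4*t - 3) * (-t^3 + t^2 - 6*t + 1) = 2*t^5 + 2*t^4 + 11*t^3 + 19*t^2 + 14*t - 3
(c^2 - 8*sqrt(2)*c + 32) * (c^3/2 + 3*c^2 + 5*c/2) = c^5/2 - 4*sqrt(2)*c^4 + 3*c^4 - 24*sqrt(2)*c^3 + 37*c^3/2 - 20*sqrt(2)*c^2 + 96*c^2 + 80*c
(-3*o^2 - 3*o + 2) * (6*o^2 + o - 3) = -18*o^4 - 21*o^3 + 18*o^2 + 11*o - 6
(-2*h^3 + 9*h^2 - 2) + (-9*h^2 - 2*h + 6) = -2*h^3 - 2*h + 4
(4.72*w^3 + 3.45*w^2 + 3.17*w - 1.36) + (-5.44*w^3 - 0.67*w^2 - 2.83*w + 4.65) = -0.720000000000001*w^3 + 2.78*w^2 + 0.34*w + 3.29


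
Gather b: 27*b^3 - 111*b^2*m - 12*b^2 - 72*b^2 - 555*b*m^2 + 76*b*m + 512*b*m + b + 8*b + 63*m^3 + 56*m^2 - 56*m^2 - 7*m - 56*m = 27*b^3 + b^2*(-111*m - 84) + b*(-555*m^2 + 588*m + 9) + 63*m^3 - 63*m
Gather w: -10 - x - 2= -x - 12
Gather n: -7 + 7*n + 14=7*n + 7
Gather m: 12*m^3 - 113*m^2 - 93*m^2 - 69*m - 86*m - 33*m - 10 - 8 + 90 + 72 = 12*m^3 - 206*m^2 - 188*m + 144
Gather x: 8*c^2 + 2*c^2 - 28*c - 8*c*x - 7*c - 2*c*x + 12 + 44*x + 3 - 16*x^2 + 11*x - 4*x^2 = 10*c^2 - 35*c - 20*x^2 + x*(55 - 10*c) + 15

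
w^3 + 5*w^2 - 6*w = w*(w - 1)*(w + 6)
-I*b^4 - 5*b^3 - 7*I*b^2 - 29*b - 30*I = (b - 5*I)*(b - 3*I)*(b + 2*I)*(-I*b + 1)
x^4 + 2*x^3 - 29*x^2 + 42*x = x*(x - 3)*(x - 2)*(x + 7)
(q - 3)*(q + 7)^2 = q^3 + 11*q^2 + 7*q - 147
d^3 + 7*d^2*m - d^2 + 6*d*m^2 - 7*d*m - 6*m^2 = (d - 1)*(d + m)*(d + 6*m)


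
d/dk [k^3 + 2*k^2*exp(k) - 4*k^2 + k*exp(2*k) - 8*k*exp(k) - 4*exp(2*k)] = 2*k^2*exp(k) + 3*k^2 + 2*k*exp(2*k) - 4*k*exp(k) - 8*k - 7*exp(2*k) - 8*exp(k)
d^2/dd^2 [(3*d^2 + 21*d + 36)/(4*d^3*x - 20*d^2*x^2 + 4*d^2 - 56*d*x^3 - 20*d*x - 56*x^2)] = 3*(((2*d + 7)*(-3*d^2*x + 10*d*x^2 - 2*d + 14*x^3 + 5*x) - (d^2 + 7*d + 12)*(3*d*x - 5*x^2 + 1))*(-d^3*x + 5*d^2*x^2 - d^2 + 14*d*x^3 + 5*d*x + 14*x^2) - (d^2 + 7*d + 12)*(-3*d^2*x + 10*d*x^2 - 2*d + 14*x^3 + 5*x)^2 - (-d^3*x + 5*d^2*x^2 - d^2 + 14*d*x^3 + 5*d*x + 14*x^2)^2)/(2*(-d^3*x + 5*d^2*x^2 - d^2 + 14*d*x^3 + 5*d*x + 14*x^2)^3)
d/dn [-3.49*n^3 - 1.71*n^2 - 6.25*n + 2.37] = -10.47*n^2 - 3.42*n - 6.25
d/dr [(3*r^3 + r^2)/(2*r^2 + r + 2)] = r*(-r*(3*r + 1)*(4*r + 1) + (9*r + 2)*(2*r^2 + r + 2))/(2*r^2 + r + 2)^2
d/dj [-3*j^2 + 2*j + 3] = 2 - 6*j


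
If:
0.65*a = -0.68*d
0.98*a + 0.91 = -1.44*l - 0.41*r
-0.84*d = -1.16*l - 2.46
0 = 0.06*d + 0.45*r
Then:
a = 60.39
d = -57.72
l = -43.92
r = 7.70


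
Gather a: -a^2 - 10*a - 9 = -a^2 - 10*a - 9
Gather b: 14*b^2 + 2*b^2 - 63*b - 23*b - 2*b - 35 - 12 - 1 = 16*b^2 - 88*b - 48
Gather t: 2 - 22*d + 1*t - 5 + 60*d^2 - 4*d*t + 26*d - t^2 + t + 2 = 60*d^2 + 4*d - t^2 + t*(2 - 4*d) - 1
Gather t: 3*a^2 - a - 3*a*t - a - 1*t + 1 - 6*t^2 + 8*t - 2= 3*a^2 - 2*a - 6*t^2 + t*(7 - 3*a) - 1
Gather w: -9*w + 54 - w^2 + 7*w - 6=-w^2 - 2*w + 48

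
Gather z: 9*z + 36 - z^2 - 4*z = -z^2 + 5*z + 36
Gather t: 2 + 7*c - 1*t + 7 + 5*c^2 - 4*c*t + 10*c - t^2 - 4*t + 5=5*c^2 + 17*c - t^2 + t*(-4*c - 5) + 14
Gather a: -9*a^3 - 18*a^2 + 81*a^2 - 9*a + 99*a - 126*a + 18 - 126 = -9*a^3 + 63*a^2 - 36*a - 108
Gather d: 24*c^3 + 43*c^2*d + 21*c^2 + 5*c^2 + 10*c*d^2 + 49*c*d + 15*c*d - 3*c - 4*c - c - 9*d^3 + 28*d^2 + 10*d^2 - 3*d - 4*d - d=24*c^3 + 26*c^2 - 8*c - 9*d^3 + d^2*(10*c + 38) + d*(43*c^2 + 64*c - 8)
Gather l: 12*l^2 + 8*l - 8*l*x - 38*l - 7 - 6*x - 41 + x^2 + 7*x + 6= 12*l^2 + l*(-8*x - 30) + x^2 + x - 42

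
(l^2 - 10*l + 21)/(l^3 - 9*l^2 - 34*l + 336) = (l - 3)/(l^2 - 2*l - 48)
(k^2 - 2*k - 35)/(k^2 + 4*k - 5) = (k - 7)/(k - 1)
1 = 1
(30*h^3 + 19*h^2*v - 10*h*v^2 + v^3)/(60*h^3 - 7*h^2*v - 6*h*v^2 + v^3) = (-6*h^2 - 5*h*v + v^2)/(-12*h^2 - h*v + v^2)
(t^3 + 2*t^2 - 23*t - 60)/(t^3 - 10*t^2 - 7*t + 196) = (t^2 - 2*t - 15)/(t^2 - 14*t + 49)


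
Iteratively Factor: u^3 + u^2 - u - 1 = (u - 1)*(u^2 + 2*u + 1) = (u - 1)*(u + 1)*(u + 1)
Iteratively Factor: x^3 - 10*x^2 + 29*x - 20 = (x - 1)*(x^2 - 9*x + 20) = (x - 4)*(x - 1)*(x - 5)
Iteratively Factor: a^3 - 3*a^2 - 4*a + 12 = (a - 2)*(a^2 - a - 6) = (a - 3)*(a - 2)*(a + 2)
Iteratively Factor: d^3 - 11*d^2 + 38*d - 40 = (d - 4)*(d^2 - 7*d + 10) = (d - 5)*(d - 4)*(d - 2)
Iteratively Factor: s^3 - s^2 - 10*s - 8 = (s + 2)*(s^2 - 3*s - 4) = (s - 4)*(s + 2)*(s + 1)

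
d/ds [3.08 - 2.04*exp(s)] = -2.04*exp(s)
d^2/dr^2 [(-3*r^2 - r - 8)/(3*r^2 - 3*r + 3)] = 2*(-4*r^3 - 15*r^2 + 27*r - 4)/(3*(r^6 - 3*r^5 + 6*r^4 - 7*r^3 + 6*r^2 - 3*r + 1))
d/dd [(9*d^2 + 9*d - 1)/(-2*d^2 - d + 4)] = (9*d^2 + 68*d + 35)/(4*d^4 + 4*d^3 - 15*d^2 - 8*d + 16)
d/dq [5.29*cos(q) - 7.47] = -5.29*sin(q)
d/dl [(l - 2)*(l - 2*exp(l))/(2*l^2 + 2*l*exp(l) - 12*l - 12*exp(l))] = (-(l - 2)*(l - 2*exp(l))*(l*exp(l) + 2*l - 5*exp(l) - 6) + (l - (l - 2)*(2*exp(l) - 1) - 2*exp(l))*(l^2 + l*exp(l) - 6*l - 6*exp(l)))/(2*(l^2 + l*exp(l) - 6*l - 6*exp(l))^2)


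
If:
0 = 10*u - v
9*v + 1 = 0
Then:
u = -1/90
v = -1/9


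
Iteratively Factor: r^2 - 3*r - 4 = (r - 4)*(r + 1)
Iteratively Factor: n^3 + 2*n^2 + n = (n)*(n^2 + 2*n + 1) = n*(n + 1)*(n + 1)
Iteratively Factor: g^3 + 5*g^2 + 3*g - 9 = (g + 3)*(g^2 + 2*g - 3) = (g - 1)*(g + 3)*(g + 3)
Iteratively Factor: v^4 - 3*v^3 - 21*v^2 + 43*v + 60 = (v + 4)*(v^3 - 7*v^2 + 7*v + 15) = (v + 1)*(v + 4)*(v^2 - 8*v + 15) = (v - 5)*(v + 1)*(v + 4)*(v - 3)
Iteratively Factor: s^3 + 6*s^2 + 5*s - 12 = (s + 4)*(s^2 + 2*s - 3) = (s + 3)*(s + 4)*(s - 1)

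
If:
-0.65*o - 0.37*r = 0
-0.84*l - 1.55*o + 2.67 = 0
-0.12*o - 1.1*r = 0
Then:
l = 3.18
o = 0.00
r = 0.00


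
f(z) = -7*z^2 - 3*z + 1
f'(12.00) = -171.00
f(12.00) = -1043.00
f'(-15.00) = 207.00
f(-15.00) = -1529.00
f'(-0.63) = 5.82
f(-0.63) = 0.11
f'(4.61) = -67.54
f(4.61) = -161.59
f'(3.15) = -47.10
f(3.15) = -77.91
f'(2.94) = -44.16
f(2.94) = -68.33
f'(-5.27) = 70.78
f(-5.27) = -177.60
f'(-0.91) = 9.74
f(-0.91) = -2.07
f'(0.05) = -3.70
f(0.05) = 0.83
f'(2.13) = -32.82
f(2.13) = -37.15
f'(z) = -14*z - 3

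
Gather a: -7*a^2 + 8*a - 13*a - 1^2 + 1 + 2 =-7*a^2 - 5*a + 2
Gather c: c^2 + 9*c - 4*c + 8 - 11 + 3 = c^2 + 5*c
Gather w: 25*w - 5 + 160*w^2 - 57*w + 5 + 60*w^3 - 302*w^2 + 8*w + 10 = 60*w^3 - 142*w^2 - 24*w + 10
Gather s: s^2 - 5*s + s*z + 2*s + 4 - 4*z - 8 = s^2 + s*(z - 3) - 4*z - 4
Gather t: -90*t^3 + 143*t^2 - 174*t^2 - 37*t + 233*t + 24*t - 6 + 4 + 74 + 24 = -90*t^3 - 31*t^2 + 220*t + 96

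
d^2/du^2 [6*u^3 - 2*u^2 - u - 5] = 36*u - 4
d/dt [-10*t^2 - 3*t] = -20*t - 3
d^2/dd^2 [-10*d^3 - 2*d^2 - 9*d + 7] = -60*d - 4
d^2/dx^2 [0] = 0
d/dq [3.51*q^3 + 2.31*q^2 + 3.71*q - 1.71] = 10.53*q^2 + 4.62*q + 3.71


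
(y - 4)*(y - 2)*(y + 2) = y^3 - 4*y^2 - 4*y + 16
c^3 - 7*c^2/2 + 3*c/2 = c*(c - 3)*(c - 1/2)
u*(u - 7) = u^2 - 7*u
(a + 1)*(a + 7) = a^2 + 8*a + 7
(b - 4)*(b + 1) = b^2 - 3*b - 4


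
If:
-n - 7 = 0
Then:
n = -7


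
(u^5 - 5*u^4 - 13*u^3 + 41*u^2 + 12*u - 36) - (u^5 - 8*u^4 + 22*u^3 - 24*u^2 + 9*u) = 3*u^4 - 35*u^3 + 65*u^2 + 3*u - 36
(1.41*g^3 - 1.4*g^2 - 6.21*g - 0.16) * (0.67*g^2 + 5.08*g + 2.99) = 0.9447*g^5 + 6.2248*g^4 - 7.0568*g^3 - 35.84*g^2 - 19.3807*g - 0.4784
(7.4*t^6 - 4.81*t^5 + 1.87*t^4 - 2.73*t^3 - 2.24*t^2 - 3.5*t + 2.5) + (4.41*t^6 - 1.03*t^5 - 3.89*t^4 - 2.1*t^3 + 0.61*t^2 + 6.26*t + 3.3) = 11.81*t^6 - 5.84*t^5 - 2.02*t^4 - 4.83*t^3 - 1.63*t^2 + 2.76*t + 5.8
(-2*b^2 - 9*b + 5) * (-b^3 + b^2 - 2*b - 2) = 2*b^5 + 7*b^4 - 10*b^3 + 27*b^2 + 8*b - 10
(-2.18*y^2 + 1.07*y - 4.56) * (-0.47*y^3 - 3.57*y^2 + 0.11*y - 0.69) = 1.0246*y^5 + 7.2797*y^4 - 1.9165*y^3 + 17.9011*y^2 - 1.2399*y + 3.1464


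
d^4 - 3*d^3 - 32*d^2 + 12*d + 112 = (d - 7)*(d - 2)*(d + 2)*(d + 4)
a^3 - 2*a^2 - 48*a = a*(a - 8)*(a + 6)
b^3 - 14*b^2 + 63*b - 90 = (b - 6)*(b - 5)*(b - 3)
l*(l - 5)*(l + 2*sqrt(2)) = l^3 - 5*l^2 + 2*sqrt(2)*l^2 - 10*sqrt(2)*l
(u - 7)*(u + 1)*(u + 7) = u^3 + u^2 - 49*u - 49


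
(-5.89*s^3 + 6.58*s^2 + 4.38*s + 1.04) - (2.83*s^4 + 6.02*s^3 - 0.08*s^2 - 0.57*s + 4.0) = -2.83*s^4 - 11.91*s^3 + 6.66*s^2 + 4.95*s - 2.96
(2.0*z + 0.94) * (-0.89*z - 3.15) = -1.78*z^2 - 7.1366*z - 2.961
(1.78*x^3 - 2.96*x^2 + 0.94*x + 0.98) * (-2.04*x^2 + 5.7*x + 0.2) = -3.6312*x^5 + 16.1844*x^4 - 18.4336*x^3 + 2.7668*x^2 + 5.774*x + 0.196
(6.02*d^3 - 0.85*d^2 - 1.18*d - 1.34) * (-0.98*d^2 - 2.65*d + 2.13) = -5.8996*d^5 - 15.12*d^4 + 16.2315*d^3 + 2.6297*d^2 + 1.0376*d - 2.8542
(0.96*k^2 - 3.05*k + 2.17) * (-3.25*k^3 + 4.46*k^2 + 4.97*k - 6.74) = -3.12*k^5 + 14.1941*k^4 - 15.8843*k^3 - 11.9507*k^2 + 31.3419*k - 14.6258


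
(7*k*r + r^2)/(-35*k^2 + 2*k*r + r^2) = r/(-5*k + r)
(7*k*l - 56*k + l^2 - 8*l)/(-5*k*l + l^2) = (-7*k*l + 56*k - l^2 + 8*l)/(l*(5*k - l))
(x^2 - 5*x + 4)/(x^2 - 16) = (x - 1)/(x + 4)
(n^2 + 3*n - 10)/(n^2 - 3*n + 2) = (n + 5)/(n - 1)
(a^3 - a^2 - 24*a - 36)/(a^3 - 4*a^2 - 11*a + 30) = (a^2 - 4*a - 12)/(a^2 - 7*a + 10)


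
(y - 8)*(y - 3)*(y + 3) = y^3 - 8*y^2 - 9*y + 72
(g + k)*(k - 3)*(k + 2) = g*k^2 - g*k - 6*g + k^3 - k^2 - 6*k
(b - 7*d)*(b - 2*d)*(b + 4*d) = b^3 - 5*b^2*d - 22*b*d^2 + 56*d^3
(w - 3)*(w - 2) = w^2 - 5*w + 6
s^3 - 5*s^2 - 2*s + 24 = (s - 4)*(s - 3)*(s + 2)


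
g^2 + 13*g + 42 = (g + 6)*(g + 7)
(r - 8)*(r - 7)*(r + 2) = r^3 - 13*r^2 + 26*r + 112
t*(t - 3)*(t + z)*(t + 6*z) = t^4 + 7*t^3*z - 3*t^3 + 6*t^2*z^2 - 21*t^2*z - 18*t*z^2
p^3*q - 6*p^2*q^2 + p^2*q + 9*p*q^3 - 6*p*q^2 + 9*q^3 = (p - 3*q)^2*(p*q + q)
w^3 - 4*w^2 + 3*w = w*(w - 3)*(w - 1)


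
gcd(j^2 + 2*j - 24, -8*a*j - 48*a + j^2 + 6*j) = j + 6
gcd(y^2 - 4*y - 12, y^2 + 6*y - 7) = 1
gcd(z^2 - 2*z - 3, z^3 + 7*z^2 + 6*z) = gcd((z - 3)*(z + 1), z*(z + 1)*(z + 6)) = z + 1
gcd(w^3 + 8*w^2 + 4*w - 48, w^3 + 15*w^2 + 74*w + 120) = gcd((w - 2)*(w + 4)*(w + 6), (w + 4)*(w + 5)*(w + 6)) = w^2 + 10*w + 24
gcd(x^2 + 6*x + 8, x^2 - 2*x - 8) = x + 2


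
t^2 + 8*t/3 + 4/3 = (t + 2/3)*(t + 2)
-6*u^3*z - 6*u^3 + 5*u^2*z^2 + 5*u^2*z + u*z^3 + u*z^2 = (-u + z)*(6*u + z)*(u*z + u)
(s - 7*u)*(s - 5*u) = s^2 - 12*s*u + 35*u^2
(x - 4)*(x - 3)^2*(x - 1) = x^4 - 11*x^3 + 43*x^2 - 69*x + 36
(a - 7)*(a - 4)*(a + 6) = a^3 - 5*a^2 - 38*a + 168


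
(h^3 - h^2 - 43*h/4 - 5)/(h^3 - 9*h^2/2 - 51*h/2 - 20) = (h^2 - 7*h/2 - 2)/(h^2 - 7*h - 8)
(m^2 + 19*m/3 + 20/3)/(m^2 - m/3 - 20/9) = 3*(m + 5)/(3*m - 5)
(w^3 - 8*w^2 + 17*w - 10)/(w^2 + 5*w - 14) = (w^2 - 6*w + 5)/(w + 7)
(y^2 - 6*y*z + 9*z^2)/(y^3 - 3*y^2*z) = (y - 3*z)/y^2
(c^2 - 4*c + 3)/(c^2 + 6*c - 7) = (c - 3)/(c + 7)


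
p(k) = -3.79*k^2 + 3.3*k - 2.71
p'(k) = 3.3 - 7.58*k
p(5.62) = -103.87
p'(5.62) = -39.30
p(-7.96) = -269.12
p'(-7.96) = 63.64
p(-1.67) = -18.79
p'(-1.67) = 15.96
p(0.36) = -2.01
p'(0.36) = 0.57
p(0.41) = -1.99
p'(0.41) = 0.19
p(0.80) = -2.50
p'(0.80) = -2.76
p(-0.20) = -3.52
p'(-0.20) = 4.82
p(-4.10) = -79.95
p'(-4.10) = 34.38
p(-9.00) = -339.40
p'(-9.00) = 71.52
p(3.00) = -26.92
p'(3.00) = -19.44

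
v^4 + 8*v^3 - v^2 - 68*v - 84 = (v - 3)*(v + 2)^2*(v + 7)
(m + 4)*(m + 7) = m^2 + 11*m + 28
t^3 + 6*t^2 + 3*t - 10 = (t - 1)*(t + 2)*(t + 5)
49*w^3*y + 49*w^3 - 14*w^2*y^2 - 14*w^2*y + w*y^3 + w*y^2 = (-7*w + y)^2*(w*y + w)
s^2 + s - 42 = (s - 6)*(s + 7)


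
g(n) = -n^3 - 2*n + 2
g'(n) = -3*n^2 - 2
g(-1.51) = 8.46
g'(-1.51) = -8.84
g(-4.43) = 97.80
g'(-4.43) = -60.87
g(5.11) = -141.65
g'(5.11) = -80.34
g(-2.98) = 34.42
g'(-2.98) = -28.64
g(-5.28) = 159.76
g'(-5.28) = -85.64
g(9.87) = -979.24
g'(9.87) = -294.25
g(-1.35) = 7.16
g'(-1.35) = -7.47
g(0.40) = 1.14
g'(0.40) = -2.48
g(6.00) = -226.00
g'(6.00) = -110.00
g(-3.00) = 35.00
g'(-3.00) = -29.00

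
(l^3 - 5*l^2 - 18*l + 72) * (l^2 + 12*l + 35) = l^5 + 7*l^4 - 43*l^3 - 319*l^2 + 234*l + 2520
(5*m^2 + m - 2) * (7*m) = 35*m^3 + 7*m^2 - 14*m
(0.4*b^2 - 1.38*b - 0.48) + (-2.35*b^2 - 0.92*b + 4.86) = -1.95*b^2 - 2.3*b + 4.38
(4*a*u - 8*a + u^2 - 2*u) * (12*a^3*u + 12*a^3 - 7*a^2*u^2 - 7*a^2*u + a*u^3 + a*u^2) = 48*a^4*u^2 - 48*a^4*u - 96*a^4 - 16*a^3*u^3 + 16*a^3*u^2 + 32*a^3*u - 3*a^2*u^4 + 3*a^2*u^3 + 6*a^2*u^2 + a*u^5 - a*u^4 - 2*a*u^3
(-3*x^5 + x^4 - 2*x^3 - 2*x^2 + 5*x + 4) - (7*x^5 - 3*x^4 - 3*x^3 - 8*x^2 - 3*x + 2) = -10*x^5 + 4*x^4 + x^3 + 6*x^2 + 8*x + 2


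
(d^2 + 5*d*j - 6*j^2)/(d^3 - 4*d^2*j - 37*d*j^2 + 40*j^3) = (d + 6*j)/(d^2 - 3*d*j - 40*j^2)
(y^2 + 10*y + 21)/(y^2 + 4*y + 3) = (y + 7)/(y + 1)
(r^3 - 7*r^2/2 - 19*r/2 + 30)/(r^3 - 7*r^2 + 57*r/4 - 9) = 2*(2*r^2 + r - 15)/(4*r^2 - 12*r + 9)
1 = 1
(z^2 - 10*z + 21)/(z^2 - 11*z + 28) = (z - 3)/(z - 4)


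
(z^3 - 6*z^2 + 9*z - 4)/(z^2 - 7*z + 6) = (z^2 - 5*z + 4)/(z - 6)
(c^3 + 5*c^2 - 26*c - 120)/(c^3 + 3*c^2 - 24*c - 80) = (c + 6)/(c + 4)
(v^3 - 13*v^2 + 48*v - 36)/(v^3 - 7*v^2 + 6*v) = (v - 6)/v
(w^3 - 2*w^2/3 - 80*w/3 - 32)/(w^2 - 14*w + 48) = (3*w^2 + 16*w + 16)/(3*(w - 8))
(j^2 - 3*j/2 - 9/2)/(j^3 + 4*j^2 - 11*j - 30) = (j + 3/2)/(j^2 + 7*j + 10)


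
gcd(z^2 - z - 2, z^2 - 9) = 1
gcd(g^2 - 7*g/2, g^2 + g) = g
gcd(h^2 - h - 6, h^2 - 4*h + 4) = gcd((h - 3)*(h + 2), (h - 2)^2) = 1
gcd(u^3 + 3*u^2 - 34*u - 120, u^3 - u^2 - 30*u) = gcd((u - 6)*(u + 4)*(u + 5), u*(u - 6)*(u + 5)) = u^2 - u - 30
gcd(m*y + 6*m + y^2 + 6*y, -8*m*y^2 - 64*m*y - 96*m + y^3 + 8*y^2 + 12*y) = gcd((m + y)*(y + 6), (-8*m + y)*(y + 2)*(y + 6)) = y + 6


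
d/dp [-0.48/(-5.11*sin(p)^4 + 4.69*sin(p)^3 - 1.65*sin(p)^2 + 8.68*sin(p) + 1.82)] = (-9.8112*sin(p)^3 + 6.7536*sin(p)^2 - 1.584*sin(p) + 4.1664)*cos(p)/(-5.11*sin(p)^4 + 4.69*sin(p)^3 - 1.65*sin(p)^2 + 8.68*sin(p) + 1.82)^2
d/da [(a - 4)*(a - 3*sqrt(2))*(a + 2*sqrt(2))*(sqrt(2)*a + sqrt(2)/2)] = 4*sqrt(2)*a^3 - 21*sqrt(2)*a^2/2 - 6*a^2 - 28*sqrt(2)*a + 14*a + 4 + 42*sqrt(2)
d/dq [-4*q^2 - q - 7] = -8*q - 1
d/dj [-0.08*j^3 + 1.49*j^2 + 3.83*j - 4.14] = -0.24*j^2 + 2.98*j + 3.83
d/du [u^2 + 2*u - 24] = 2*u + 2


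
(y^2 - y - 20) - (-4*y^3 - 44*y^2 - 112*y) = 4*y^3 + 45*y^2 + 111*y - 20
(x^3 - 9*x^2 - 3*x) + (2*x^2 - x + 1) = x^3 - 7*x^2 - 4*x + 1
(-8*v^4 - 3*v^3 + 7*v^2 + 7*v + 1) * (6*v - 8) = -48*v^5 + 46*v^4 + 66*v^3 - 14*v^2 - 50*v - 8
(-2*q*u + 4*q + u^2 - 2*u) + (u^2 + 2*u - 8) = -2*q*u + 4*q + 2*u^2 - 8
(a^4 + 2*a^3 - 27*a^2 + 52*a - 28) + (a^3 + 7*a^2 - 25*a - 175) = a^4 + 3*a^3 - 20*a^2 + 27*a - 203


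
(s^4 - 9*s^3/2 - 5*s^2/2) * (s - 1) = s^5 - 11*s^4/2 + 2*s^3 + 5*s^2/2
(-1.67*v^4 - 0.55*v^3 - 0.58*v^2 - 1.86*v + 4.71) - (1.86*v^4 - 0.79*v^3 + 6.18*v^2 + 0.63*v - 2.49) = -3.53*v^4 + 0.24*v^3 - 6.76*v^2 - 2.49*v + 7.2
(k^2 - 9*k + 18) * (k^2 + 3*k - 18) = k^4 - 6*k^3 - 27*k^2 + 216*k - 324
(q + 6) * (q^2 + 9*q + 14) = q^3 + 15*q^2 + 68*q + 84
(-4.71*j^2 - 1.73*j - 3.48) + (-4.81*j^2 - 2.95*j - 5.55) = -9.52*j^2 - 4.68*j - 9.03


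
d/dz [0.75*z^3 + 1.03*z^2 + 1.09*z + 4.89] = 2.25*z^2 + 2.06*z + 1.09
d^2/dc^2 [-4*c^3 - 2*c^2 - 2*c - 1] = -24*c - 4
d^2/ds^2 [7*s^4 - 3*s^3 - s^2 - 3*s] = 84*s^2 - 18*s - 2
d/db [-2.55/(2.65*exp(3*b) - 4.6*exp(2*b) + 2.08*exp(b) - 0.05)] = (20.2725*exp(2*b) - 23.46*exp(b) + 5.304)*exp(b)/(2.65*exp(3*b) - 4.6*exp(2*b) + 2.08*exp(b) - 0.05)^2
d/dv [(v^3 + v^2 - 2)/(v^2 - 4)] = v*(v^3 - 12*v - 4)/(v^4 - 8*v^2 + 16)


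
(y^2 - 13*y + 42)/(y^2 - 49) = (y - 6)/(y + 7)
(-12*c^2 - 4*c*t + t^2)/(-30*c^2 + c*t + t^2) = (-12*c^2 - 4*c*t + t^2)/(-30*c^2 + c*t + t^2)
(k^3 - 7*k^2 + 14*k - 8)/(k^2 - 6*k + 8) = k - 1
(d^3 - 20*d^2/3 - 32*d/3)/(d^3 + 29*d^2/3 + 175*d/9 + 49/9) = 3*d*(3*d^2 - 20*d - 32)/(9*d^3 + 87*d^2 + 175*d + 49)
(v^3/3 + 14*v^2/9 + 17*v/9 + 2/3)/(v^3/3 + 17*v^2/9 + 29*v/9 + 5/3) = (3*v + 2)/(3*v + 5)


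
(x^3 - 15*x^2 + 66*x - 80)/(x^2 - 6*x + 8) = (x^2 - 13*x + 40)/(x - 4)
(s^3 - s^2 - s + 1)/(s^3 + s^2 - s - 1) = (s - 1)/(s + 1)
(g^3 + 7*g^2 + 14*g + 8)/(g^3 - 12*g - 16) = (g^2 + 5*g + 4)/(g^2 - 2*g - 8)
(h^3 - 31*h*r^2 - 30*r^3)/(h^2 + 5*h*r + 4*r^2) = (h^2 - h*r - 30*r^2)/(h + 4*r)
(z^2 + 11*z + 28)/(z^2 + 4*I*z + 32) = (z^2 + 11*z + 28)/(z^2 + 4*I*z + 32)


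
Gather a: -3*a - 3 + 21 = 18 - 3*a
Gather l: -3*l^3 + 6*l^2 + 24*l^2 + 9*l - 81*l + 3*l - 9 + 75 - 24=-3*l^3 + 30*l^2 - 69*l + 42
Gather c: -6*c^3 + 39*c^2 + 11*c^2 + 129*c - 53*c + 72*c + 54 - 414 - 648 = -6*c^3 + 50*c^2 + 148*c - 1008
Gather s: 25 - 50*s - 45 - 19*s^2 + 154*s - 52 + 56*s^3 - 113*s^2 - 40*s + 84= 56*s^3 - 132*s^2 + 64*s + 12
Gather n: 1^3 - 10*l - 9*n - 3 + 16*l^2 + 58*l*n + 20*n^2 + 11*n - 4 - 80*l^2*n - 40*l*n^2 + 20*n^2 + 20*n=16*l^2 - 10*l + n^2*(40 - 40*l) + n*(-80*l^2 + 58*l + 22) - 6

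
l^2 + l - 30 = (l - 5)*(l + 6)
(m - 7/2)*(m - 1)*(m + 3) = m^3 - 3*m^2/2 - 10*m + 21/2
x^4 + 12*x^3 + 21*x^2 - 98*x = x*(x - 2)*(x + 7)^2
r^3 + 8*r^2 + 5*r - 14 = (r - 1)*(r + 2)*(r + 7)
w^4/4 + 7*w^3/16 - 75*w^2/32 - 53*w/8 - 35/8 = (w/2 + 1)^2*(w - 7/2)*(w + 5/4)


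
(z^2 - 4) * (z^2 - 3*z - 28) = z^4 - 3*z^3 - 32*z^2 + 12*z + 112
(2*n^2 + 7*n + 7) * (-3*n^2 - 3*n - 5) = -6*n^4 - 27*n^3 - 52*n^2 - 56*n - 35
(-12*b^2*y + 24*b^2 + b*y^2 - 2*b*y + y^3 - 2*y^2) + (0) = -12*b^2*y + 24*b^2 + b*y^2 - 2*b*y + y^3 - 2*y^2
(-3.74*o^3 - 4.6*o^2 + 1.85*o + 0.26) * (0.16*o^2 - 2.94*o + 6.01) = -0.5984*o^5 + 10.2596*o^4 - 8.6574*o^3 - 33.0434*o^2 + 10.3541*o + 1.5626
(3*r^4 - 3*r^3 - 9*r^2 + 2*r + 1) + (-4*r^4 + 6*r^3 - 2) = -r^4 + 3*r^3 - 9*r^2 + 2*r - 1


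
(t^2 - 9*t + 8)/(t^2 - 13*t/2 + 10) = 2*(t^2 - 9*t + 8)/(2*t^2 - 13*t + 20)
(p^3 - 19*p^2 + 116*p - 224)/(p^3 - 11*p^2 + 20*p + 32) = (p - 7)/(p + 1)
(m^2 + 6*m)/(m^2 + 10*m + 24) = m/(m + 4)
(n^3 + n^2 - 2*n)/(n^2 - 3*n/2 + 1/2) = 2*n*(n + 2)/(2*n - 1)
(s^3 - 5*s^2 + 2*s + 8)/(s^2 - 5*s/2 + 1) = 2*(s^2 - 3*s - 4)/(2*s - 1)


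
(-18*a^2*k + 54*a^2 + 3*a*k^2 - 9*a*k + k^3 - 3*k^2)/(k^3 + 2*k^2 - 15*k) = (-18*a^2 + 3*a*k + k^2)/(k*(k + 5))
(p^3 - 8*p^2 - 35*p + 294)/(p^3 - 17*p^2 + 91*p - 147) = (p + 6)/(p - 3)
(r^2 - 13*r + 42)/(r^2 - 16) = (r^2 - 13*r + 42)/(r^2 - 16)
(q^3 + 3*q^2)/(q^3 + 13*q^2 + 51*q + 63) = q^2/(q^2 + 10*q + 21)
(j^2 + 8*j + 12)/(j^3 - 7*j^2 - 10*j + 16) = (j + 6)/(j^2 - 9*j + 8)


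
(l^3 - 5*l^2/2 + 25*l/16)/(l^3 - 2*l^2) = (16*l^2 - 40*l + 25)/(16*l*(l - 2))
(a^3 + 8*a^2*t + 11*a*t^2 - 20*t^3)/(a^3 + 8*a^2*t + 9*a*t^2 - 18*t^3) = (a^2 + 9*a*t + 20*t^2)/(a^2 + 9*a*t + 18*t^2)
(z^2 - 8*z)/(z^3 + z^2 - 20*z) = (z - 8)/(z^2 + z - 20)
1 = 1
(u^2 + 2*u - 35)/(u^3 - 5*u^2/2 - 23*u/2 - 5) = 2*(u + 7)/(2*u^2 + 5*u + 2)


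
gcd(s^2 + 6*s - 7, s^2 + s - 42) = s + 7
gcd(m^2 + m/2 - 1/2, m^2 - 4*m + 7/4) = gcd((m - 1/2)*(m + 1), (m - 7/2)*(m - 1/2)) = m - 1/2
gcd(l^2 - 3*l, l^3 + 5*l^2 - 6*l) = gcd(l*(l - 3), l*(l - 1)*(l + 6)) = l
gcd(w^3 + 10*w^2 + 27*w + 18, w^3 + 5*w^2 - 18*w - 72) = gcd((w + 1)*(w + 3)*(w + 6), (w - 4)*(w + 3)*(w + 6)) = w^2 + 9*w + 18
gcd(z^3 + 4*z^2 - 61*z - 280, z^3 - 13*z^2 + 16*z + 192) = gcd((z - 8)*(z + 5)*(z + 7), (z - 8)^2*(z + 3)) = z - 8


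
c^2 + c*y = c*(c + y)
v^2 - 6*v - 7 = (v - 7)*(v + 1)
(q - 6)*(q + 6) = q^2 - 36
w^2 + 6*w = w*(w + 6)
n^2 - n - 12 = (n - 4)*(n + 3)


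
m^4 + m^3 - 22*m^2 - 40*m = m*(m - 5)*(m + 2)*(m + 4)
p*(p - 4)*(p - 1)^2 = p^4 - 6*p^3 + 9*p^2 - 4*p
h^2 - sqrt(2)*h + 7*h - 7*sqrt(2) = (h + 7)*(h - sqrt(2))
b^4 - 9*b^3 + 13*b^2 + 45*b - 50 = (b - 5)^2*(b - 1)*(b + 2)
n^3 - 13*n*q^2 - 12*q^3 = (n - 4*q)*(n + q)*(n + 3*q)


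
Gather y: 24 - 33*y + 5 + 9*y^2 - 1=9*y^2 - 33*y + 28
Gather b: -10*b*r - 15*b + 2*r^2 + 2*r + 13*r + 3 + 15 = b*(-10*r - 15) + 2*r^2 + 15*r + 18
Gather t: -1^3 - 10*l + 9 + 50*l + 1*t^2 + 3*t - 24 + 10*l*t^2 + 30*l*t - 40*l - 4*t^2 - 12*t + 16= t^2*(10*l - 3) + t*(30*l - 9)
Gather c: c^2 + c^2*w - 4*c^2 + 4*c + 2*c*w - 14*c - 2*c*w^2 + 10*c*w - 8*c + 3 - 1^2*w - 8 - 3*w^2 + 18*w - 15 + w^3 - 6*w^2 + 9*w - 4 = c^2*(w - 3) + c*(-2*w^2 + 12*w - 18) + w^3 - 9*w^2 + 26*w - 24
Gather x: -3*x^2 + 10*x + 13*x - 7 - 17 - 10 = -3*x^2 + 23*x - 34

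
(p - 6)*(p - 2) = p^2 - 8*p + 12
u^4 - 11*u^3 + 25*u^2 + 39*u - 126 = (u - 7)*(u - 3)^2*(u + 2)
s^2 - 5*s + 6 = (s - 3)*(s - 2)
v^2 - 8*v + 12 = (v - 6)*(v - 2)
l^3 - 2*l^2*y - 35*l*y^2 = l*(l - 7*y)*(l + 5*y)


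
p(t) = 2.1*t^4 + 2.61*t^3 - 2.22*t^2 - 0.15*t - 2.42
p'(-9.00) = -5449.56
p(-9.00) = 11694.52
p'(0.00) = -0.15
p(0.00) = -2.42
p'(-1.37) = -0.97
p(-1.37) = -5.69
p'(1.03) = 12.76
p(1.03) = 0.29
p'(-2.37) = -57.47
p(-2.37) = 16.98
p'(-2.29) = -49.80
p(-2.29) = 12.69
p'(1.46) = 36.20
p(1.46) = 10.29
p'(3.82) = 565.39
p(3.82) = 557.27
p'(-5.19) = -940.50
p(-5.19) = 1097.35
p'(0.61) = 1.96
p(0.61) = -2.45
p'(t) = 8.4*t^3 + 7.83*t^2 - 4.44*t - 0.15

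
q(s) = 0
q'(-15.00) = 0.00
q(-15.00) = 0.00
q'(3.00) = 0.00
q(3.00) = 0.00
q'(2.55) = 0.00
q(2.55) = 0.00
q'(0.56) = 0.00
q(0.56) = 0.00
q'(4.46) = 0.00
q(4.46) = 0.00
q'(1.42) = 0.00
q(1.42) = 0.00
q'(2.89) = 0.00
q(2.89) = 0.00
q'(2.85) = 0.00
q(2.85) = 0.00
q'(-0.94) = 0.00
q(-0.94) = 0.00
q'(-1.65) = 0.00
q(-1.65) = 0.00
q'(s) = 0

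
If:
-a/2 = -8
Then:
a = 16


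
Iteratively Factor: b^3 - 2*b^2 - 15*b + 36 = (b - 3)*(b^2 + b - 12) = (b - 3)^2*(b + 4)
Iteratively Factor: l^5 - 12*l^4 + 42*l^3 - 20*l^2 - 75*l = (l - 3)*(l^4 - 9*l^3 + 15*l^2 + 25*l) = (l - 5)*(l - 3)*(l^3 - 4*l^2 - 5*l) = (l - 5)^2*(l - 3)*(l^2 + l) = (l - 5)^2*(l - 3)*(l + 1)*(l)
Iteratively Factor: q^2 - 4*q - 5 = (q + 1)*(q - 5)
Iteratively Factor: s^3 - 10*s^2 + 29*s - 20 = (s - 4)*(s^2 - 6*s + 5) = (s - 5)*(s - 4)*(s - 1)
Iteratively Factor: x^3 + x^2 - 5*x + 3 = (x - 1)*(x^2 + 2*x - 3) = (x - 1)*(x + 3)*(x - 1)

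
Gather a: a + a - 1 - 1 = 2*a - 2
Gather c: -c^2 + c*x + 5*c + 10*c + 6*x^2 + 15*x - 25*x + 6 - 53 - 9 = -c^2 + c*(x + 15) + 6*x^2 - 10*x - 56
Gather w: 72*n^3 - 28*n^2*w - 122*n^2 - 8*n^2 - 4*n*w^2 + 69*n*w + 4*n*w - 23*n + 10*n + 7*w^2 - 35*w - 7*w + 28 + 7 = 72*n^3 - 130*n^2 - 13*n + w^2*(7 - 4*n) + w*(-28*n^2 + 73*n - 42) + 35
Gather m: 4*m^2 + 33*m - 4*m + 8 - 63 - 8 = 4*m^2 + 29*m - 63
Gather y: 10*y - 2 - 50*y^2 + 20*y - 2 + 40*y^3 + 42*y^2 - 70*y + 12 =40*y^3 - 8*y^2 - 40*y + 8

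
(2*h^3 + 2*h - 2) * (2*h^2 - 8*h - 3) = 4*h^5 - 16*h^4 - 2*h^3 - 20*h^2 + 10*h + 6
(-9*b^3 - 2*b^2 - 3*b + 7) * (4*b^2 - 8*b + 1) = -36*b^5 + 64*b^4 - 5*b^3 + 50*b^2 - 59*b + 7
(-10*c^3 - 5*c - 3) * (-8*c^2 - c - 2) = 80*c^5 + 10*c^4 + 60*c^3 + 29*c^2 + 13*c + 6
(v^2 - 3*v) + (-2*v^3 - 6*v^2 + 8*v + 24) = -2*v^3 - 5*v^2 + 5*v + 24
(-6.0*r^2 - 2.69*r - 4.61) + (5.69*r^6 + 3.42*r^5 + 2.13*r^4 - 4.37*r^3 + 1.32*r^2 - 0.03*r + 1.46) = 5.69*r^6 + 3.42*r^5 + 2.13*r^4 - 4.37*r^3 - 4.68*r^2 - 2.72*r - 3.15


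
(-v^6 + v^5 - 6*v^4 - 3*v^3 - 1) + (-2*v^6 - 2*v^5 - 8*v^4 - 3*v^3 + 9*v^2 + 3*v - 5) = -3*v^6 - v^5 - 14*v^4 - 6*v^3 + 9*v^2 + 3*v - 6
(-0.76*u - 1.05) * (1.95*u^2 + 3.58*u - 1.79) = -1.482*u^3 - 4.7683*u^2 - 2.3986*u + 1.8795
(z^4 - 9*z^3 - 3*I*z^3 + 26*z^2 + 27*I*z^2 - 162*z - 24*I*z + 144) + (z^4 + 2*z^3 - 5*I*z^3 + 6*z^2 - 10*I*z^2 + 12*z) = 2*z^4 - 7*z^3 - 8*I*z^3 + 32*z^2 + 17*I*z^2 - 150*z - 24*I*z + 144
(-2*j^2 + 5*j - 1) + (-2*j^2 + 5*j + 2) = -4*j^2 + 10*j + 1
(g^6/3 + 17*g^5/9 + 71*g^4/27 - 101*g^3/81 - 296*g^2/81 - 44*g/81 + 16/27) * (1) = g^6/3 + 17*g^5/9 + 71*g^4/27 - 101*g^3/81 - 296*g^2/81 - 44*g/81 + 16/27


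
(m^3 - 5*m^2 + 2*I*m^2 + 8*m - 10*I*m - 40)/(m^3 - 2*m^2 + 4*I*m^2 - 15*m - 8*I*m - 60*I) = (m - 2*I)/(m + 3)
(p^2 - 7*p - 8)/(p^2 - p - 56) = (p + 1)/(p + 7)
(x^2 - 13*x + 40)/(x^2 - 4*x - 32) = (x - 5)/(x + 4)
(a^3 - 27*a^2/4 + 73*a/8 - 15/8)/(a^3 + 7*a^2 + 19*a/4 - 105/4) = (4*a^2 - 21*a + 5)/(2*(2*a^2 + 17*a + 35))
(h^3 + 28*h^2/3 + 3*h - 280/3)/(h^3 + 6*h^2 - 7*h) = (3*h^2 + 7*h - 40)/(3*h*(h - 1))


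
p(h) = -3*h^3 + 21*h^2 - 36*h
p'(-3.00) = -243.00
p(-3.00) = 378.00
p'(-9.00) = -1143.00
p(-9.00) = 4212.00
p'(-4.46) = -402.34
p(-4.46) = 844.43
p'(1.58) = 7.89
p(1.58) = -16.29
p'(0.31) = -23.84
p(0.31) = -9.23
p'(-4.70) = -432.21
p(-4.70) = 944.56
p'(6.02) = -109.32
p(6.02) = -110.17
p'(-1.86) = -145.26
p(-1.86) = 158.92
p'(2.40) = 12.96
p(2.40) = -6.91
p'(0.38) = -21.34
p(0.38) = -10.81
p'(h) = -9*h^2 + 42*h - 36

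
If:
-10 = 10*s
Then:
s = -1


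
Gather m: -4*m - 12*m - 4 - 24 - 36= -16*m - 64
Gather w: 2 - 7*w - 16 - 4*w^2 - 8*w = -4*w^2 - 15*w - 14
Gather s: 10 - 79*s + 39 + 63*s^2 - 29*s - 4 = 63*s^2 - 108*s + 45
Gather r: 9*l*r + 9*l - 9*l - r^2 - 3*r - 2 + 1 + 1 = -r^2 + r*(9*l - 3)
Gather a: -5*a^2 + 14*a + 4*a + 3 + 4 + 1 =-5*a^2 + 18*a + 8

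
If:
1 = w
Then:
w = 1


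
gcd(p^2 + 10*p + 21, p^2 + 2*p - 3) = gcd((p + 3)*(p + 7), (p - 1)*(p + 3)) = p + 3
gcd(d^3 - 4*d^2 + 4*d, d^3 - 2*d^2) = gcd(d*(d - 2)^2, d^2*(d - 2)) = d^2 - 2*d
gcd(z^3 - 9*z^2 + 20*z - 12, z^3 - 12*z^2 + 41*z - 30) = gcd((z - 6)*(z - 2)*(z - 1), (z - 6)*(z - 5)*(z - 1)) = z^2 - 7*z + 6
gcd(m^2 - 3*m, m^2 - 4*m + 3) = m - 3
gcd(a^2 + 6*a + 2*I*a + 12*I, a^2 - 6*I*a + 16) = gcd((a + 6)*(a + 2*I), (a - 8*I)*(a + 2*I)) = a + 2*I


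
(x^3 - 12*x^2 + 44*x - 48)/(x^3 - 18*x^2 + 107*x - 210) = (x^2 - 6*x + 8)/(x^2 - 12*x + 35)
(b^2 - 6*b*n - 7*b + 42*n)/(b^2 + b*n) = (b^2 - 6*b*n - 7*b + 42*n)/(b*(b + n))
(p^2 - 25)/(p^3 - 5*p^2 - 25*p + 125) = 1/(p - 5)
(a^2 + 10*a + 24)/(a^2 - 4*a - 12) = (a^2 + 10*a + 24)/(a^2 - 4*a - 12)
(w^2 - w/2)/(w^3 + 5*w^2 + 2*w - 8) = w*(2*w - 1)/(2*(w^3 + 5*w^2 + 2*w - 8))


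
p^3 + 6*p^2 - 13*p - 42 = (p - 3)*(p + 2)*(p + 7)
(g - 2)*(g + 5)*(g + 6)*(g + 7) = g^4 + 16*g^3 + 71*g^2 - 4*g - 420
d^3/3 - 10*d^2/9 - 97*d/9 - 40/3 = (d/3 + 1)*(d - 8)*(d + 5/3)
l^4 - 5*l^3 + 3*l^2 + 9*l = l*(l - 3)^2*(l + 1)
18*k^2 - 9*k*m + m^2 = (-6*k + m)*(-3*k + m)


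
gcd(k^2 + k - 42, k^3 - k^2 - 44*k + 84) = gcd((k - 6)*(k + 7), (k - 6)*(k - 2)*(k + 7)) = k^2 + k - 42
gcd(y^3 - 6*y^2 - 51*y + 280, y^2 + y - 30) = y - 5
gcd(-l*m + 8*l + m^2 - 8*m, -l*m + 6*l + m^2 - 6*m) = l - m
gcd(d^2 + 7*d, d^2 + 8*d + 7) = d + 7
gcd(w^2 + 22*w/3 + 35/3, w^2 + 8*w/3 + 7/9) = w + 7/3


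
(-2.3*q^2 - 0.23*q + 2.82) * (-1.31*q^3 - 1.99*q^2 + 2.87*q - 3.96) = 3.013*q^5 + 4.8783*q^4 - 9.8375*q^3 + 2.8361*q^2 + 9.0042*q - 11.1672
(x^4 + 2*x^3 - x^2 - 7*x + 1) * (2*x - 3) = 2*x^5 + x^4 - 8*x^3 - 11*x^2 + 23*x - 3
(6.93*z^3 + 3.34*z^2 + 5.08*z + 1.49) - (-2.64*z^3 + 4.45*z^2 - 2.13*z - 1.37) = 9.57*z^3 - 1.11*z^2 + 7.21*z + 2.86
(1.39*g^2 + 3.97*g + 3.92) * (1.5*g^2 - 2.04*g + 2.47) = 2.085*g^4 + 3.1194*g^3 + 1.2145*g^2 + 1.8091*g + 9.6824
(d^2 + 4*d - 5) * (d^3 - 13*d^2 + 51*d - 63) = d^5 - 9*d^4 - 6*d^3 + 206*d^2 - 507*d + 315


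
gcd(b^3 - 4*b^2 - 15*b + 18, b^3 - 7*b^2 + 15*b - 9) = b - 1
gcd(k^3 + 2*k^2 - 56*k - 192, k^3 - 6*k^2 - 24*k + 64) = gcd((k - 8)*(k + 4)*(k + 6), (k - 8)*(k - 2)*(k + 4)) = k^2 - 4*k - 32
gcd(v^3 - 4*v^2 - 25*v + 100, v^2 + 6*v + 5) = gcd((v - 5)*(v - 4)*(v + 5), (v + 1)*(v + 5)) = v + 5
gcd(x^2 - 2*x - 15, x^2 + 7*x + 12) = x + 3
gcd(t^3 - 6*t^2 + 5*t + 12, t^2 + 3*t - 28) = t - 4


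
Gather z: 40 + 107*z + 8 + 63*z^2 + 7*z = 63*z^2 + 114*z + 48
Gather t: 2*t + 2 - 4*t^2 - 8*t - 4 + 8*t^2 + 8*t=4*t^2 + 2*t - 2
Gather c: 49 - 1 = 48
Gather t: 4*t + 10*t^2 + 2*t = 10*t^2 + 6*t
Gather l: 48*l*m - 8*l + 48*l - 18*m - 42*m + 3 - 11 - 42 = l*(48*m + 40) - 60*m - 50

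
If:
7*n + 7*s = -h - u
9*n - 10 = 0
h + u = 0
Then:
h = -u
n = 10/9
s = -10/9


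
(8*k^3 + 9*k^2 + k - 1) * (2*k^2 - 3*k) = 16*k^5 - 6*k^4 - 25*k^3 - 5*k^2 + 3*k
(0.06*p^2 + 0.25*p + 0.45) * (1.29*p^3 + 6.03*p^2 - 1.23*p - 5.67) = 0.0774*p^5 + 0.6843*p^4 + 2.0142*p^3 + 2.0658*p^2 - 1.971*p - 2.5515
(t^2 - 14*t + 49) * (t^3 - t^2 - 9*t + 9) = t^5 - 15*t^4 + 54*t^3 + 86*t^2 - 567*t + 441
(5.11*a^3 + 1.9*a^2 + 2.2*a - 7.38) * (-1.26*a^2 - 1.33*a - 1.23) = -6.4386*a^5 - 9.1903*a^4 - 11.5843*a^3 + 4.0358*a^2 + 7.1094*a + 9.0774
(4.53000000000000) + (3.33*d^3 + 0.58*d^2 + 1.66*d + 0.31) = 3.33*d^3 + 0.58*d^2 + 1.66*d + 4.84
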